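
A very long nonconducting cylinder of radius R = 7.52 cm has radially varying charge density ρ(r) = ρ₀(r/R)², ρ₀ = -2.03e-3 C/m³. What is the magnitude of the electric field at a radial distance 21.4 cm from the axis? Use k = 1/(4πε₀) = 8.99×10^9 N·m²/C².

E = 1.52×10^6 N/C

By cylindrical symmetry E is radial; use a coaxial Gaussian cylinder of radius 21.4 cm and length L (r > R, full charge per length enclosed).
λ_enc = 2π ∫₀^R ρ₀(r'/R)^2 r' dr' = 2πρ₀R²/4 = -1.803e-5 C/m.
Applying ∮E·dA = Q_enc/ε₀ with the end caps contributing no flux:
E = 2k|λ_enc|/r = 2(8.99×10^9)(1.803×10^-5)/(0.214) = 1.52e6 N/C.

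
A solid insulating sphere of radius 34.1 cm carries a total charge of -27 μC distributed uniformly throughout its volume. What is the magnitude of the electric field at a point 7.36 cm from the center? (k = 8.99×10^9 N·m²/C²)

E ≈ 4.51×10^5 V/m

Take a concentric spherical Gaussian surface of radius r = 7.36 cm (r < R).
Only the charge within r is enclosed: Q_enc = Q·(r/R)³ = (-27 μC)·(7.36 cm/34.1 cm)³ = -2.715×10^-7 C.
By Gauss's law, ∮E·dA = E·4πr² = Q_enc/ε₀.
E = k|Q_enc|/r² = (8.99×10^9)(2.715×10^-7)/(0.0736)² = 4.51e5 N/C.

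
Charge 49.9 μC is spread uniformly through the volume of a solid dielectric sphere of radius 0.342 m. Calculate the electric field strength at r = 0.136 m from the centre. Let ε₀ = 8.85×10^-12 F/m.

Symmetry ⇒ E = E(r) r̂. Gaussian sphere of radius r = 0.136 m (r < R).
Only the charge within r is enclosed: Q_enc = Q·(r/R)³ = (49.9 μC)·(0.136 m/0.342 m)³ = 3.138×10^-6 C.
Gauss's law: E·4πr² = Q_enc/ε₀.
E = |Q_enc|/(4πε₀r²) = (3.138e-6)/(4π·8.85×10^-12·(0.136)²) = 1.53×10^6 N/C.

E = 1.53×10^6 N/C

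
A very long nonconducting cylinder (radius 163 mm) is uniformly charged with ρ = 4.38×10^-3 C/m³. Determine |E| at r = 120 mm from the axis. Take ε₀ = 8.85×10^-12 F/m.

E = 2.97×10^7 N/C

Coaxial Gaussian cylinder, radius r = 120 mm, length L (r < R).
Enclosed charge per unit length: λ_enc = ρ·πr² = (4.38×10^-3)π(0.12)² = 1.981×10^-4 C/m.
Applying ∮E·dA = Q_enc/ε₀ with the end caps contributing no flux:
E = |λ_enc|/(2πε₀r) = (1.981e-4)/(2π·8.85×10^-12·0.12) = 2.97×10^7 N/C.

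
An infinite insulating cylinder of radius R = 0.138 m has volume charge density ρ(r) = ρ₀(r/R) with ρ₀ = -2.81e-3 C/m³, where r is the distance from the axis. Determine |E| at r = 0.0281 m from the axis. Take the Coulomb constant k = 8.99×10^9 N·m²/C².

Choose a coaxial cylinder of radius r = 0.0281 m (arbitrary length L) as the Gaussian surface (r < R).
Integrating ρ over the cross-section to radius r: λ_enc = (2πρ₀/R) ∫₀^r r'^2 dr' = 2πρ₀ r^3/(3·R) = -9.462×10^-7 C/m.
Since E is radial and uniform over the curved surface, Φ = E·2πrL = Q_enc/ε₀ = λ_enc L/ε₀.
E = 2k|λ_enc|/r = 2(8.99×10^9)(9.462×10^-7)/(0.0281) = 6.05e5 N/C.

E = 6.05×10^5 N/C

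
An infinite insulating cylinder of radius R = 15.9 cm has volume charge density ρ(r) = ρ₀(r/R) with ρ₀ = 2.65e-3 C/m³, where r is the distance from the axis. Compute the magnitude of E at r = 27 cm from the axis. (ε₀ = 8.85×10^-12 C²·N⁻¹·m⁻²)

Take a coaxial cylindrical Gaussian surface of radius r = 27 cm and length L (r > R, full charge per length enclosed).
λ_enc = 2π ∫₀^R ρ₀(r'/R)^1 r' dr' = 2πρ₀R²/3 = 1.403e-4 C/m.
Since E is radial and uniform over the curved surface, Φ = E·2πrL = Q_enc/ε₀ = λ_enc L/ε₀.
E = |λ_enc|/(2πε₀r) = (1.403×10^-4)/(2π·8.85×10^-12·0.27) = 9.35e6 N/C.

9.35×10^6 V/m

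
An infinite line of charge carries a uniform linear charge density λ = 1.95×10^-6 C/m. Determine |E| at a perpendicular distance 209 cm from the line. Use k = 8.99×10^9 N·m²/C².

|E| = 1.68e4 N/C

Choose a coaxial cylinder of radius r = 209 cm (arbitrary length L) as the Gaussian surface.
Q_enc = λL, so λ_enc = 1.95×10^-6 C/m.
Gauss's law: E·2πrL = λ_enc L/ε₀.
E = 2k|λ_enc|/r = 2(8.99×10^9)(1.95×10^-6)/(2.09) = 1.68×10^4 N/C.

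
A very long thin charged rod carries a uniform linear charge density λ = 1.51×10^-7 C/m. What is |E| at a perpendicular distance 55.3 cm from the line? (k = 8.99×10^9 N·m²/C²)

Take a coaxial cylindrical Gaussian surface of radius r = 55.3 cm and length L.
Q_enc = λL, so λ_enc = 1.51×10^-7 C/m.
Since E is radial and uniform over the curved surface, Φ = E·2πrL = Q_enc/ε₀ = λ_enc L/ε₀.
E = 2k|λ_enc|/r = 2(8.99×10^9)(1.51×10^-7)/(0.553) = 4.91×10^3 N/C.

|E| ≈ 4.91e3 V/m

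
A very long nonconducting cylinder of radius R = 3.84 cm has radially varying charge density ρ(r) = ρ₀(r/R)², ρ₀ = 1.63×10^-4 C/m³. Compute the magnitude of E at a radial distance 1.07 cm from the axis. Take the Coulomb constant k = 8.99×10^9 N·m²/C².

Coaxial Gaussian cylinder, radius r = 1.07 cm, length L (r < R).
Integrating ρ over the cross-section to radius r: λ_enc = (2πρ₀/R²) ∫₀^r r'^3 dr' = 2πρ₀ r^4/(4·R²) = 2.276×10^-9 C/m.
By Gauss's law (flux through the curved wall only), E·2πrL = λ_enc L/ε₀.
E = 2k|λ_enc|/r = 2(8.99×10^9)(2.276e-9)/(0.0107) = 3.82×10^3 N/C.

|E| ≈ 3.82×10^3 N/C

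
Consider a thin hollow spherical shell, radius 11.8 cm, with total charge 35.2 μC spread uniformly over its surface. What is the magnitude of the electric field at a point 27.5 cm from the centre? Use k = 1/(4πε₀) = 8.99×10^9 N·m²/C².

|E| ≈ 4.18×10^6 V/m

By spherical symmetry E is radial; choose a Gaussian sphere of radius r = 27.5 cm (r > 11.8 cm).
The entire shell is enclosed: Q_enc = 3.52×10^-5 C.
By Gauss's law, ∮E·dA = E·4πr² = Q_enc/ε₀.
E = k|Q_enc|/r² = (8.99×10^9)(3.52×10^-5)/(0.275)² = 4.18×10^6 N/C.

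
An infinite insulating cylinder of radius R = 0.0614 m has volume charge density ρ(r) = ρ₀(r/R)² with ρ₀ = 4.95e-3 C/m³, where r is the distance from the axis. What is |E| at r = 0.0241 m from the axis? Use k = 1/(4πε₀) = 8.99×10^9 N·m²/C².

|E| ≈ 5.19×10^5 N/C

Choose a coaxial cylinder of radius r = 0.0241 m (arbitrary length L) as the Gaussian surface (r < R).
λ_enc = ∫₀^r ρ(r')·2πr' dr' = (2πρ₀/R²)·r^4/4 = 6.958×10^-7 C/m.
Since E is radial and uniform over the curved surface, Φ = E·2πrL = Q_enc/ε₀ = λ_enc L/ε₀.
E = 2k|λ_enc|/r = 2(8.99×10^9)(6.958×10^-7)/(0.0241) = 5.19×10^5 N/C.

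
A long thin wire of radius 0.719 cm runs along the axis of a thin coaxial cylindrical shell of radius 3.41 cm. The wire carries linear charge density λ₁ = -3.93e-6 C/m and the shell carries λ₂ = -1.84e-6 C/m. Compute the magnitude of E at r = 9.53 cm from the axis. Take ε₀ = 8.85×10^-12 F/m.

1.09×10^6 V/m

Choose a coaxial cylinder of radius r = 9.53 cm (arbitrary length L) as the Gaussian surface (r > 3.41 cm, enclosing both).
λ_enc = λ₁ + λ₂ = (-3.93×10^-6) + (-1.84×10^-6) = -5.77×10^-6 C/m.
Gauss's law: E·2πrL = λ_enc L/ε₀.
E = |λ_enc|/(2πε₀r) = (5.77e-6)/(2π·8.85×10^-12·0.0953) = 1.09×10^6 N/C.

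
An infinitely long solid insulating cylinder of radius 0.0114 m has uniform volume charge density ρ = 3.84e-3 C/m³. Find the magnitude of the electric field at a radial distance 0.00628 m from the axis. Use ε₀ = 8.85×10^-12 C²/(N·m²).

Take a coaxial cylindrical Gaussian surface of radius r = 0.00628 m and length L (r < R).
Enclosed charge per unit length: λ_enc = ρ·πr² = (3.84×10^-3)π(0.00628)² = 4.758e-7 C/m.
By Gauss's law (flux through the curved wall only), E·2πrL = λ_enc L/ε₀.
E = |λ_enc|/(2πε₀r) = (4.758e-7)/(2π·8.85×10^-12·0.00628) = 1.36e6 N/C.

|E| = 1.36×10^6 V/m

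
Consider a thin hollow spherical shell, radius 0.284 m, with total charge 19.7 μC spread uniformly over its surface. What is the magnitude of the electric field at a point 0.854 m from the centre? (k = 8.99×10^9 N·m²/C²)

2.43×10^5 N/C

Take a concentric spherical Gaussian surface of radius r = 0.854 m (r > 0.284 m).
The entire shell is enclosed: Q_enc = 1.97e-5 C.
Since E is radial and uniform over the Gaussian sphere, Φ = E·4πr² = Q_enc/ε₀.
E = k|Q_enc|/r² = (8.99×10^9)(1.97×10^-5)/(0.854)² = 2.43×10^5 N/C.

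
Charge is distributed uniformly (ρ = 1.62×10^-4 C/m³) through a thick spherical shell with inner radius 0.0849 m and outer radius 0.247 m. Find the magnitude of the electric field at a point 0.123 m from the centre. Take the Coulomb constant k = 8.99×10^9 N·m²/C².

Take a concentric spherical Gaussian surface of radius r = 0.123 m (within the shell material, 0.0849 m < r < 0.247 m).
Enclosed charge is the volume from a to r: Q_enc = (4π/3)ρ(r³ − a³) = 8.475×10^-7 C.
By Gauss's law, ∮E·dA = E·4πr² = Q_enc/ε₀.
E = k|Q_enc|/r² = (8.99×10^9)(8.475×10^-7)/(0.123)² = 5.04×10^5 N/C.

E = 5.04×10^5 N/C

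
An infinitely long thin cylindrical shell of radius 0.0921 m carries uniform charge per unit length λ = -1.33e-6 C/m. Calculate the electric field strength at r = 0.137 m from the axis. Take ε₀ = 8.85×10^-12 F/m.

Take a coaxial cylindrical Gaussian surface of radius r = 0.137 m and length L (r > 0.0921 m).
The full line charge is enclosed: λ_enc = -1.33×10^-6 C/m.
Applying ∮E·dA = Q_enc/ε₀ with the end caps contributing no flux:
E = |λ_enc|/(2πε₀r) = (1.33e-6)/(2π·8.85×10^-12·0.137) = 1.75×10^5 N/C.

|E| = 1.75×10^5 N/C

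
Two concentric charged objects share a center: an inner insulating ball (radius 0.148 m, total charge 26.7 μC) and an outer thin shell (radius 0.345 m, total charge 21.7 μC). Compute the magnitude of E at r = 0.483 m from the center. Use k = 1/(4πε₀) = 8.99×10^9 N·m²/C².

Take a concentric spherical Gaussian surface of radius r = 0.483 m (r > 0.345 m, enclosing both).
Q_enc = (26.7 μC) + (21.7 μC) = 4.84×10^-5 C.
By Gauss's law, ∮E·dA = E·4πr² = Q_enc/ε₀.
E = k|Q_enc|/r² = (8.99×10^9)(4.84×10^-5)/(0.483)² = 1.87×10^6 N/C.

1.87×10^6 N/C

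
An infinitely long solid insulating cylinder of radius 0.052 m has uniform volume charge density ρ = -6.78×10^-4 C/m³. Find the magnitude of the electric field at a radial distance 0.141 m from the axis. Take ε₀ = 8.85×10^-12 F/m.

By cylindrical symmetry E is radial; use a coaxial Gaussian cylinder of radius 0.141 m and length L (r > 0.052 m, full cross-section enclosed).
λ_enc = ρ·πR² = (-6.78e-4)π(0.052)² = -5.76×10^-6 C/m.
Gauss's law: E·2πrL = λ_enc L/ε₀.
E = |λ_enc|/(2πε₀r) = (5.76×10^-6)/(2π·8.85×10^-12·0.141) = 7.35×10^5 N/C.

|E| ≈ 7.35e5 N/C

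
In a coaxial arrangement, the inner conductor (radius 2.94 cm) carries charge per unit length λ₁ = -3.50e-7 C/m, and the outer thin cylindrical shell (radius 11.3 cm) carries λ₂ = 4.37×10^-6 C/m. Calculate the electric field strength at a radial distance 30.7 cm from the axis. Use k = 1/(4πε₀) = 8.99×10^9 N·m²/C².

E ≈ 2.35×10^5 N/C

Choose a coaxial cylinder of radius r = 30.7 cm (arbitrary length L) as the Gaussian surface (r > 11.3 cm, enclosing both).
λ_enc = λ₁ + λ₂ = (-3.50×10^-7) + (4.37×10^-6) = 4.02×10^-6 C/m.
Gauss's law: E·2πrL = λ_enc L/ε₀.
E = 2k|λ_enc|/r = 2(8.99×10^9)(4.02e-6)/(0.307) = 2.35×10^5 N/C.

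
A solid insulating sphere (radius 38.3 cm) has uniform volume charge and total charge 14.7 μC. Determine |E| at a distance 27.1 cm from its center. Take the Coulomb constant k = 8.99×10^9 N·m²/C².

By spherical symmetry E is radial; choose a Gaussian sphere of radius r = 27.1 cm (r < R).
For a uniform sphere the enclosed fraction is (r/R)³, so Q_enc = (14.7 μC)(0.271/0.383)³ = 5.207×10^-6 C.
Applying ∮E·dA = Q_enc/ε₀ with Φ = E(4πr²):
E = k|Q_enc|/r² = (8.99×10^9)(5.207e-6)/(0.271)² = 6.37e5 N/C.

E ≈ 6.37×10^5 V/m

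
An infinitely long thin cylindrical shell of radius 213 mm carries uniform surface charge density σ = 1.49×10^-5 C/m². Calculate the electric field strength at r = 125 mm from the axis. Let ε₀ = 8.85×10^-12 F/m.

By cylindrical symmetry E is radial; use a coaxial Gaussian cylinder of radius 125 mm and length L (r < 213 mm, inside the shell).
All the surface charge lies outside this cylinder: Q_enc = 0, hence E = 0.

E = 0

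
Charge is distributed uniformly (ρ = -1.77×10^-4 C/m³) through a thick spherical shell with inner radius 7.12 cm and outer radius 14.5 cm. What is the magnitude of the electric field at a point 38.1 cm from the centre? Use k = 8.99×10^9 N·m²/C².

|E| ≈ 1.23e5 N/C

Take a concentric spherical Gaussian surface of radius r = 38.1 cm (r > 14.5 cm, enclosing the whole shell).
Q_enc = ρ·(4π/3)(b³ − a³) = (-1.77e-4)·(4π/3)·((0.145)³ − (0.0712)³) = -1.993e-6 C.
Applying ∮E·dA = Q_enc/ε₀ with Φ = E(4πr²):
E = k|Q_enc|/r² = (8.99×10^9)(1.993×10^-6)/(0.381)² = 1.23×10^5 N/C.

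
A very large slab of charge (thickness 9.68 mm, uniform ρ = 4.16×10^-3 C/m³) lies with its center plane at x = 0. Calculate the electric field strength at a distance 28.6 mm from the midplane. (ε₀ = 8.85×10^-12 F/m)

The point |x| = 28.6 mm lies outside the slab (half-thickness 0.00484 m). A symmetric pillbox spanning the full slab encloses Q_enc = ρ·d·A.
Flux = 2EA ⇒ E = |ρ|d/(2ε₀), independent of distance outside.
E = (4.16e-3)(0.00968)/(2·8.85×10^-12) = 2.28e6 N/C.

|E| ≈ 2.28e6 N/C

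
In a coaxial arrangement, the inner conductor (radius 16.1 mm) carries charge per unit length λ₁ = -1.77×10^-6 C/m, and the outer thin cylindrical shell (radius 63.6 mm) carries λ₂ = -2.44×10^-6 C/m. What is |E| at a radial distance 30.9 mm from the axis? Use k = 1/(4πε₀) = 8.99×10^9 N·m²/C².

Take a coaxial cylindrical Gaussian surface of radius r = 30.9 mm and length L (between the conductors, 16.1 mm < r < 63.6 mm).
The shell at 63.6 mm lies outside the Gaussian surface, so λ_enc = λ₁ = -1.77×10^-6 C/m.
Applying ∮E·dA = Q_enc/ε₀ with the end caps contributing no flux:
E = 2k|λ_enc|/r = 2(8.99×10^9)(1.77×10^-6)/(0.0309) = 1.03×10^6 N/C.

1.03×10^6 V/m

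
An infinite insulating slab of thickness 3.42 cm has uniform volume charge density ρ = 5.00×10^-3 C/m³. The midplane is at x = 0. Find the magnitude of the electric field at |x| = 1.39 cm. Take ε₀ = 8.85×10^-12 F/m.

By symmetry E is perpendicular to the slab. A Gaussian pillbox from −1.39 cm to +1.39 cm (face area A) lies entirely within the slab.
Q_enc = ρ·(2x)·A and flux = 2EA, so 2EA = 2ρxA/ε₀ ⇒ E = |ρ|x/ε₀.
E = (5.00e-3)(0.0139)/(8.85×10^-12) = 7.85×10^6 N/C.

E = 7.85e6 V/m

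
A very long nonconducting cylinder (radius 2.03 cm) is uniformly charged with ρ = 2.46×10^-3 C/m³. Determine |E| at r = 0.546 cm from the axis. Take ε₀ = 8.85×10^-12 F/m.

E ≈ 7.59×10^5 V/m

By cylindrical symmetry E is radial; use a coaxial Gaussian cylinder of radius 0.546 cm and length L (r < R).
Charge inside radius r per length L is ρ·πr²·L, so λ_enc = ρπr² = 2.304×10^-7 C/m.
Since E is radial and uniform over the curved surface, Φ = E·2πrL = Q_enc/ε₀ = λ_enc L/ε₀.
E = |λ_enc|/(2πε₀r) = (2.304×10^-7)/(2π·8.85×10^-12·0.00546) = 7.59×10^5 N/C.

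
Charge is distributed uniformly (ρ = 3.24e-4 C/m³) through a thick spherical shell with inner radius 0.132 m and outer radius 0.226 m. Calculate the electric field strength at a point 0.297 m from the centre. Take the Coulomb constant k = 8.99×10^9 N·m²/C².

Symmetry ⇒ E = E(r) r̂. Gaussian sphere of radius r = 0.297 m (r > 0.226 m, enclosing the whole shell).
Q_enc = ρ·(4π/3)(b³ − a³) = (3.24×10^-4)·(4π/3)·((0.226)³ − (0.132)³) = 1.254×10^-5 C.
Applying ∮E·dA = Q_enc/ε₀ with Φ = E(4πr²):
E = k|Q_enc|/r² = (8.99×10^9)(1.254×10^-5)/(0.297)² = 1.28×10^6 N/C.

E = 1.28×10^6 N/C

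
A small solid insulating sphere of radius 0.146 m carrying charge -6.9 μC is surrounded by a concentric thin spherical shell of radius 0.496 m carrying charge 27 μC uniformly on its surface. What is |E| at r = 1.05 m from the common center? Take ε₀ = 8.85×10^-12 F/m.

|E| = 1.64×10^5 N/C

By spherical symmetry E is radial; choose a Gaussian sphere of radius r = 1.05 m (r > 0.496 m, enclosing both).
Q_enc = (-6.9 μC) + (27 μC) = 2.01e-5 C.
By Gauss's law, ∮E·dA = E·4πr² = Q_enc/ε₀.
E = |Q_enc|/(4πε₀r²) = (2.01×10^-5)/(4π·8.85×10^-12·(1.05)²) = 1.64×10^5 N/C.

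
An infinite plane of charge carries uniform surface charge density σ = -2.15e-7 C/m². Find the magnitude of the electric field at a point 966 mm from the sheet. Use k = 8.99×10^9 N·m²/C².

|E| ≈ 1.21e4 V/m

Choose a cylindrical pillbox piercing the sheet, end faces (area A) parallel to it.
Flux Φ = 2EA and Q_enc = σA, so 2EA = σA/ε₀ ⇒ E = |σ|/(2ε₀), independent of distance.
E = 2πk|σ| = 2π(8.99×10^9)(2.15×10^-7) = 1.21×10^4 N/C.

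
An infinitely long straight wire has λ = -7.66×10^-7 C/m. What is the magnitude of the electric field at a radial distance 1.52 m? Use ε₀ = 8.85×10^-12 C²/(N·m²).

Coaxial Gaussian cylinder, radius r = 1.52 m, length L.
Q_enc = λL, so λ_enc = -7.66×10^-7 C/m.
Applying ∮E·dA = Q_enc/ε₀ with the end caps contributing no flux:
E = |λ_enc|/(2πε₀r) = (7.66×10^-7)/(2π·8.85×10^-12·1.52) = 9.06×10^3 N/C.

|E| ≈ 9.06×10^3 N/C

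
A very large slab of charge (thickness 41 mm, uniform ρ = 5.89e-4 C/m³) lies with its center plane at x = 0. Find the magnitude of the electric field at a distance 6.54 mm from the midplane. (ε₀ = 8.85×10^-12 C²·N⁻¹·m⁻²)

E ≈ 4.35×10^5 N/C

By symmetry E is perpendicular to the slab. A Gaussian pillbox from −6.54 mm to +6.54 mm (face area A) lies entirely within the slab.
Q_enc = ρ·(2x)·A and flux = 2EA, so 2EA = 2ρxA/ε₀ ⇒ E = |ρ|x/ε₀.
E = (5.89×10^-4)(0.00654)/(8.85×10^-12) = 4.35e5 N/C.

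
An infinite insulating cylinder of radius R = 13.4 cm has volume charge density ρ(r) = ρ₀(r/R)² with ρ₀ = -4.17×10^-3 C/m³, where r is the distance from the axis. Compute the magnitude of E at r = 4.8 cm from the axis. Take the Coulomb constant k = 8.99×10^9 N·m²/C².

7.25×10^5 N/C

By cylindrical symmetry E is radial; use a coaxial Gaussian cylinder of radius 4.8 cm and length L (r < R).
Integrating ρ over the cross-section to radius r: λ_enc = (2πρ₀/R²) ∫₀^r r'^3 dr' = 2πρ₀ r^4/(4·R²) = -1.936×10^-6 C/m.
Gauss's law: E·2πrL = λ_enc L/ε₀.
E = 2k|λ_enc|/r = 2(8.99×10^9)(1.936×10^-6)/(0.048) = 7.25×10^5 N/C.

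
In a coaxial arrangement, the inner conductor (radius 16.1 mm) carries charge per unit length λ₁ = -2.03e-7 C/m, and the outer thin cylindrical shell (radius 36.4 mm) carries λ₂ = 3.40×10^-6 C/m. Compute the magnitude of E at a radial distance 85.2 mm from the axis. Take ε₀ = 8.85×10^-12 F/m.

Take a coaxial cylindrical Gaussian surface of radius r = 85.2 mm and length L (r > 36.4 mm, enclosing both).
λ_enc = λ₁ + λ₂ = (-2.03×10^-7) + (3.40×10^-6) = 3.197e-6 C/m.
Since E is radial and uniform over the curved surface, Φ = E·2πrL = Q_enc/ε₀ = λ_enc L/ε₀.
E = |λ_enc|/(2πε₀r) = (3.197×10^-6)/(2π·8.85×10^-12·0.0852) = 6.75×10^5 N/C.

|E| = 6.75e5 V/m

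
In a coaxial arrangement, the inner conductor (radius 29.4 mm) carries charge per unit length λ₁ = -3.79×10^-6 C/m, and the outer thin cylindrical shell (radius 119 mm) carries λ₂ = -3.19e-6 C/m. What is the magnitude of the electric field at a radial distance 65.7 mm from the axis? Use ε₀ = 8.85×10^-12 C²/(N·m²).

|E| ≈ 1.04e6 N/C

Choose a coaxial cylinder of radius r = 65.7 mm (arbitrary length L) as the Gaussian surface (between the conductors, 29.4 mm < r < 119 mm).
The shell at 119 mm lies outside the Gaussian surface, so λ_enc = λ₁ = -3.79×10^-6 C/m.
Gauss's law: E·2πrL = λ_enc L/ε₀.
E = |λ_enc|/(2πε₀r) = (3.79×10^-6)/(2π·8.85×10^-12·0.0657) = 1.04×10^6 N/C.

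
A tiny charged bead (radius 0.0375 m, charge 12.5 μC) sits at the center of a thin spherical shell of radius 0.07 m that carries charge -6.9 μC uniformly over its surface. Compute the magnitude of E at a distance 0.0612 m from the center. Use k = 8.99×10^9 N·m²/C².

Take a concentric spherical Gaussian surface of radius r = 0.0612 m (between the bodies, 0.0375 m < r < 0.07 m).
Only the inner charge is enclosed; the outer shell contributes nothing inside itself. Q_enc = 12.5 μC = 1.25×10^-5 C.
Since E is radial and uniform over the Gaussian sphere, Φ = E·4πr² = Q_enc/ε₀.
E = k|Q_enc|/r² = (8.99×10^9)(1.25×10^-5)/(0.0612)² = 3.00e7 N/C.

E = 3.00×10^7 V/m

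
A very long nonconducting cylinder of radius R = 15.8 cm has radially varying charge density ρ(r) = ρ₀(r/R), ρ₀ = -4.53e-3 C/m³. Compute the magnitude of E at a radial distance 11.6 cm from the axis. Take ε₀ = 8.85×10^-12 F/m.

E = 1.45e7 N/C

Take a coaxial cylindrical Gaussian surface of radius r = 11.6 cm and length L (r < R).
λ_enc = ∫₀^r ρ(r')·2πr' dr' = (2πρ₀/R)·r^3/3 = -9.373e-5 C/m.
Applying ∮E·dA = Q_enc/ε₀ with the end caps contributing no flux:
E = |λ_enc|/(2πε₀r) = (9.373e-5)/(2π·8.85×10^-12·0.116) = 1.45e7 N/C.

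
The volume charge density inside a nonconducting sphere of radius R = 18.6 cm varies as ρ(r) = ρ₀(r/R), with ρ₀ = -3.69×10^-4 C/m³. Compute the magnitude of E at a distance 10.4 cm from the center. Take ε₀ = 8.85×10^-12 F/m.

|E| ≈ 6.06×10^5 N/C

Use a concentric Gaussian sphere at r = 10.4 cm (r < R).
Q_enc = ∫₀^r ρ(r')·4πr'² dr' = (4πρ₀/R) ∫₀^r r'^3 dr' = 4πρ₀ r^4/(4·R) = -7.291×10^-7 C.
Since E is radial and uniform over the Gaussian sphere, Φ = E·4πr² = Q_enc/ε₀.
E = |Q_enc|/(4πε₀r²) = (7.291×10^-7)/(4π·8.85×10^-12·(0.104)²) = 6.06e5 N/C.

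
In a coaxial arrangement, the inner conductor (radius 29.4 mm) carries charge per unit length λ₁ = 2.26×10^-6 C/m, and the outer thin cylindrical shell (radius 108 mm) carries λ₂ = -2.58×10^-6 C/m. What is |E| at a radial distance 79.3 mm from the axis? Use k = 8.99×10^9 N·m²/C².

|E| ≈ 5.12×10^5 N/C

Take a coaxial cylindrical Gaussian surface of radius r = 79.3 mm and length L (between the conductors, 29.4 mm < r < 108 mm).
Only the inner wire is enclosed; the outer shell contributes nothing inside itself. λ_enc = λ₁ = 2.26×10^-6 C/m.
Applying ∮E·dA = Q_enc/ε₀ with the end caps contributing no flux:
E = 2k|λ_enc|/r = 2(8.99×10^9)(2.26×10^-6)/(0.0793) = 5.12e5 N/C.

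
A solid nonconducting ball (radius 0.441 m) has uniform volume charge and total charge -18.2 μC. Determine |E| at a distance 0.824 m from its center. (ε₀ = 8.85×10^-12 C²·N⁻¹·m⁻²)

By spherical symmetry E is radial; choose a Gaussian sphere of radius r = 0.824 m (r > R, so the entire charge is enclosed).
Q_enc = -18.2 μC = -1.82e-5 C.
By Gauss's law, ∮E·dA = E·4πr² = Q_enc/ε₀.
E = |Q_enc|/(4πε₀r²) = (1.82e-5)/(4π·8.85×10^-12·(0.824)²) = 2.41×10^5 N/C.

|E| = 2.41×10^5 V/m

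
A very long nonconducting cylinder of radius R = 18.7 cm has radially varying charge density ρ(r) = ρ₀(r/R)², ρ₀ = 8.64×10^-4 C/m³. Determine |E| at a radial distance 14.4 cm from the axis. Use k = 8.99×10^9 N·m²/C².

E = 2.08e6 N/C

Take a coaxial cylindrical Gaussian surface of radius r = 14.4 cm and length L (r < R).
Integrating ρ over the cross-section to radius r: λ_enc = (2πρ₀/R²) ∫₀^r r'^3 dr' = 2πρ₀ r^4/(4·R²) = 1.669×10^-5 C/m.
By Gauss's law (flux through the curved wall only), E·2πrL = λ_enc L/ε₀.
E = 2k|λ_enc|/r = 2(8.99×10^9)(1.669×10^-5)/(0.144) = 2.08×10^6 N/C.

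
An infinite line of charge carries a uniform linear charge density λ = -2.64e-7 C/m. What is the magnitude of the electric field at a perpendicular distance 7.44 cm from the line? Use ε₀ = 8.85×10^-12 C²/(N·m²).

6.38×10^4 N/C

By cylindrical symmetry E is radial; use a coaxial Gaussian cylinder of radius 7.44 cm and length L.
Q_enc = λL, so λ_enc = -2.64e-7 C/m.
Gauss's law: E·2πrL = λ_enc L/ε₀.
E = |λ_enc|/(2πε₀r) = (2.64e-7)/(2π·8.85×10^-12·0.0744) = 6.38e4 N/C.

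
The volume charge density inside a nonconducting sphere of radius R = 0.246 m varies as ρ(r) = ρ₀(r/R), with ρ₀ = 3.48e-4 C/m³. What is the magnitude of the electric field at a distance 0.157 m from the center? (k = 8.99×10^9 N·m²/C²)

Use a concentric Gaussian sphere at r = 0.157 m (r < R).
Integrate the density: Q_enc = 4π ∫₀^r ρ₀(r'/R)^1 r'² dr' = 4πρ₀ r^4/(4·R) = 2.70×10^-6 C.
By Gauss's law, ∮E·dA = E·4πr² = Q_enc/ε₀.
E = k|Q_enc|/r² = (8.99×10^9)(2.70×10^-6)/(0.157)² = 9.85×10^5 N/C.

E ≈ 9.85×10^5 N/C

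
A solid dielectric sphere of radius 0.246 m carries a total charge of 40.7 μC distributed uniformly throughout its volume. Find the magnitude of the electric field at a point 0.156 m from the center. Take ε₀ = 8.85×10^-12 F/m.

E = 3.83×10^6 N/C

Symmetry ⇒ E = E(r) r̂. Gaussian sphere of radius r = 0.156 m (r < R).
Only the charge within r is enclosed: Q_enc = Q·(r/R)³ = (40.7 μC)·(0.156 m/0.246 m)³ = 1.038×10^-5 C.
Applying ∮E·dA = Q_enc/ε₀ with Φ = E(4πr²):
E = |Q_enc|/(4πε₀r²) = (1.038×10^-5)/(4π·8.85×10^-12·(0.156)²) = 3.83e6 N/C.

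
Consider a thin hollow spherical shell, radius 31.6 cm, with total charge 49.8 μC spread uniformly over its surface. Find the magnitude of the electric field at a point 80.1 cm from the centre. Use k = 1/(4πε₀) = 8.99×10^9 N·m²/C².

By spherical symmetry E is radial; choose a Gaussian sphere of radius r = 80.1 cm (r > 31.6 cm).
The entire shell is enclosed: Q_enc = 4.98e-5 C.
Gauss's law: E·4πr² = Q_enc/ε₀.
E = k|Q_enc|/r² = (8.99×10^9)(4.98×10^-5)/(0.801)² = 6.98×10^5 N/C.

E ≈ 6.98e5 N/C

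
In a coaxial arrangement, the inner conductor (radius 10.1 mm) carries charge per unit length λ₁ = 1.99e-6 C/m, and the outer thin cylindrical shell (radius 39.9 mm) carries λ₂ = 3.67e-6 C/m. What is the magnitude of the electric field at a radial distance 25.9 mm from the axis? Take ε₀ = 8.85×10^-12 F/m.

E = 1.38×10^6 N/C

Take a coaxial cylindrical Gaussian surface of radius r = 25.9 mm and length L (between the conductors, 10.1 mm < r < 39.9 mm).
Only the inner wire is enclosed; the outer shell contributes nothing inside itself. λ_enc = λ₁ = 1.99×10^-6 C/m.
Gauss's law: E·2πrL = λ_enc L/ε₀.
E = |λ_enc|/(2πε₀r) = (1.99×10^-6)/(2π·8.85×10^-12·0.0259) = 1.38×10^6 N/C.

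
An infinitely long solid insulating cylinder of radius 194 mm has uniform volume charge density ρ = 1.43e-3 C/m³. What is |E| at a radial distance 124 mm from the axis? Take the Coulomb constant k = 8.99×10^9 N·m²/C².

1.00e7 V/m

Take a coaxial cylindrical Gaussian surface of radius r = 124 mm and length L (r < R).
Enclosed charge per unit length: λ_enc = ρ·πr² = (1.43e-3)π(0.124)² = 6.908×10^-5 C/m.
Since E is radial and uniform over the curved surface, Φ = E·2πrL = Q_enc/ε₀ = λ_enc L/ε₀.
E = 2k|λ_enc|/r = 2(8.99×10^9)(6.908e-5)/(0.124) = 1.00×10^7 N/C.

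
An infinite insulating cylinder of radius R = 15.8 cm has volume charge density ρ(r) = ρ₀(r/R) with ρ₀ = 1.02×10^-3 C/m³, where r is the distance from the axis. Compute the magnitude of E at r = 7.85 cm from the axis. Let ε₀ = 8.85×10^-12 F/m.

1.50×10^6 V/m

Choose a coaxial cylinder of radius r = 7.85 cm (arbitrary length L) as the Gaussian surface (r < R).
Integrating ρ over the cross-section to radius r: λ_enc = (2πρ₀/R) ∫₀^r r'^2 dr' = 2πρ₀ r^3/(3·R) = 6.54e-6 C/m.
Since E is radial and uniform over the curved surface, Φ = E·2πrL = Q_enc/ε₀ = λ_enc L/ε₀.
E = |λ_enc|/(2πε₀r) = (6.54e-6)/(2π·8.85×10^-12·0.0785) = 1.50e6 N/C.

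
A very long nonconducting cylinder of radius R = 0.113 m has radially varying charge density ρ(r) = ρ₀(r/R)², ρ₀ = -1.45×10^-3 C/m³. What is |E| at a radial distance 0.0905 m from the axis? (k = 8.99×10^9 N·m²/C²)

2.38e6 N/C

Choose a coaxial cylinder of radius r = 0.0905 m (arbitrary length L) as the Gaussian surface (r < R).
Integrating ρ over the cross-section to radius r: λ_enc = (2πρ₀/R²) ∫₀^r r'^3 dr' = 2πρ₀ r^4/(4·R²) = -1.197×10^-5 C/m.
Since E is radial and uniform over the curved surface, Φ = E·2πrL = Q_enc/ε₀ = λ_enc L/ε₀.
E = 2k|λ_enc|/r = 2(8.99×10^9)(1.197e-5)/(0.0905) = 2.38×10^6 N/C.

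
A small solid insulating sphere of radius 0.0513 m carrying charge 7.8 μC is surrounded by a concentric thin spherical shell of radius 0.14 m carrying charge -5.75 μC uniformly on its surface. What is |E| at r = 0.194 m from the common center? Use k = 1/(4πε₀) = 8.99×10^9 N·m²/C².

E = 4.90×10^5 N/C

Take a concentric spherical Gaussian surface of radius r = 0.194 m (r > 0.14 m, enclosing both).
Q_enc = (7.8 μC) + (-5.75 μC) = 2.05e-6 C.
Applying ∮E·dA = Q_enc/ε₀ with Φ = E(4πr²):
E = k|Q_enc|/r² = (8.99×10^9)(2.05×10^-6)/(0.194)² = 4.90×10^5 N/C.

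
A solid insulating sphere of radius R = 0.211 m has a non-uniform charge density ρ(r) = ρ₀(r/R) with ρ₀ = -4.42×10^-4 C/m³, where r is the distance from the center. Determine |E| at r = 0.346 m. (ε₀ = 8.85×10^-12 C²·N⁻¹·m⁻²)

Use a concentric Gaussian sphere at r = 0.346 m (r > R, all charge enclosed).
Q_enc = 4π ∫₀^R ρ₀(r'/R)^1 r'² dr' = 4πρ₀R³/4 = -1.304e-5 C.
Applying ∮E·dA = Q_enc/ε₀ with Φ = E(4πr²):
E = |Q_enc|/(4πε₀r²) = (1.304×10^-5)/(4π·8.85×10^-12·(0.346)²) = 9.80×10^5 N/C.

|E| = 9.80×10^5 N/C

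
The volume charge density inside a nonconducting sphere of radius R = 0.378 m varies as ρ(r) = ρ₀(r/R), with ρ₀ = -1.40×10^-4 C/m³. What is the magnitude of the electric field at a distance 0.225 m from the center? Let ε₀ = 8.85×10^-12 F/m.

Use a concentric Gaussian sphere at r = 0.225 m (r < R).
Q_enc = ∫₀^r ρ(r')·4πr'² dr' = (4πρ₀/R) ∫₀^r r'^3 dr' = 4πρ₀ r^4/(4·R) = -2.982e-6 C.
Since E is radial and uniform over the Gaussian sphere, Φ = E·4πr² = Q_enc/ε₀.
E = |Q_enc|/(4πε₀r²) = (2.982×10^-6)/(4π·8.85×10^-12·(0.225)²) = 5.30×10^5 N/C.

E = 5.30×10^5 N/C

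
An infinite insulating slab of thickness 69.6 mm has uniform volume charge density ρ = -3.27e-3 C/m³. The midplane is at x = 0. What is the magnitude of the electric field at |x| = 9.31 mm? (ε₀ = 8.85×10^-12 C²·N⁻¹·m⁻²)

By symmetry E is perpendicular to the slab. A Gaussian pillbox from −9.31 mm to +9.31 mm (face area A) lies entirely within the slab.
Q_enc = ρ·(2x)·A and flux = 2EA, so 2EA = 2ρxA/ε₀ ⇒ E = |ρ|x/ε₀.
E = (3.27×10^-3)(0.00931)/(8.85×10^-12) = 3.44e6 N/C.

|E| ≈ 3.44×10^6 N/C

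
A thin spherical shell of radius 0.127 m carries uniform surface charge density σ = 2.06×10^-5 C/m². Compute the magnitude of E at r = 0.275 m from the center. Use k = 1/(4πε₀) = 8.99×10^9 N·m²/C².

|E| = 4.96e5 V/m

Use a concentric Gaussian sphere at r = 0.275 m (r > 0.127 m).
The entire shell is enclosed: Q_enc = σ·4πR² = (2.06×10^-5)·4π·(0.127)² = 4.175×10^-6 C.
Since E is radial and uniform over the Gaussian sphere, Φ = E·4πr² = Q_enc/ε₀.
E = k|Q_enc|/r² = (8.99×10^9)(4.175e-6)/(0.275)² = 4.96×10^5 N/C.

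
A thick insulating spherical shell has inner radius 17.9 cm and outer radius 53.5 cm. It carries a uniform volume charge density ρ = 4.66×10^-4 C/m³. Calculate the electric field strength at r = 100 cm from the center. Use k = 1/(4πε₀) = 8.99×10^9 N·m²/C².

By spherical symmetry E is radial; choose a Gaussian sphere of radius r = 100 cm (r > 53.5 cm, enclosing the whole shell).
Q_enc = ρ·(4π/3)(b³ − a³) = (4.66e-4)·(4π/3)·((0.535)³ − (0.179)³) = 2.877e-4 C.
Gauss's law: E·4πr² = Q_enc/ε₀.
E = k|Q_enc|/r² = (8.99×10^9)(2.877e-4)/(1)² = 2.59e6 N/C.

|E| = 2.59×10^6 N/C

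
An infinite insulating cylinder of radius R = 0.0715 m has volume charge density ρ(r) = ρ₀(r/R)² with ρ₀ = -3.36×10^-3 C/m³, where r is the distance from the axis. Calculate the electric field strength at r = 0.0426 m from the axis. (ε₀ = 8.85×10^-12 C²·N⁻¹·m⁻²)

Take a coaxial cylindrical Gaussian surface of radius r = 0.0426 m and length L (r < R).
λ_enc = ∫₀^r ρ(r')·2πr' dr' = (2πρ₀/R²)·r^4/4 = -3.40e-6 C/m.
Gauss's law: E·2πrL = λ_enc L/ε₀.
E = |λ_enc|/(2πε₀r) = (3.40×10^-6)/(2π·8.85×10^-12·0.0426) = 1.44e6 N/C.

E ≈ 1.44×10^6 N/C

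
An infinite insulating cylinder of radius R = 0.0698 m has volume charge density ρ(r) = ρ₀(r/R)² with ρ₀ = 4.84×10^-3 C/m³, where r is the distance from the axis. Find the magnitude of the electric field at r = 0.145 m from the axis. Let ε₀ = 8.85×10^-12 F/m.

E = 4.59e6 N/C

Choose a coaxial cylinder of radius r = 0.145 m (arbitrary length L) as the Gaussian surface (r > R, full charge per length enclosed).
λ_enc = 2π ∫₀^R ρ₀(r'/R)^2 r' dr' = 2πρ₀R²/4 = 3.704×10^-5 C/m.
Gauss's law: E·2πrL = λ_enc L/ε₀.
E = |λ_enc|/(2πε₀r) = (3.704e-5)/(2π·8.85×10^-12·0.145) = 4.59×10^6 N/C.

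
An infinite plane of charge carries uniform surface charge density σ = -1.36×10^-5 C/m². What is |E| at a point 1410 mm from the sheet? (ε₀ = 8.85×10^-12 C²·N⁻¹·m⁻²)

|E| = 7.68×10^5 N/C

By planar symmetry E is perpendicular to the sheet and uniform; use a Gaussian pillbox with flat faces of area A on each side of the sheet.
Only the two end caps contribute flux: Φ = 2EA. With Q_enc = σA, Gauss's law gives E = |σ|/(2ε₀).
E = |σ|/(2ε₀) = (1.36×10^-5)/(2·8.85×10^-12) = 7.68×10^5 N/C.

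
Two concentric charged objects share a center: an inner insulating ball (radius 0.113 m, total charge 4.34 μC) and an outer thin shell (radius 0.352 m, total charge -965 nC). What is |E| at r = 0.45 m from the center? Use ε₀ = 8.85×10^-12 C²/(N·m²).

E ≈ 1.50×10^5 V/m

Symmetry ⇒ E = E(r) r̂. Gaussian sphere of radius r = 0.45 m (r > 0.352 m, enclosing both).
Q_enc = (4.34 μC) + (-965 nC) = 3.375×10^-6 C.
Gauss's law: E·4πr² = Q_enc/ε₀.
E = |Q_enc|/(4πε₀r²) = (3.375×10^-6)/(4π·8.85×10^-12·(0.45)²) = 1.50×10^5 N/C.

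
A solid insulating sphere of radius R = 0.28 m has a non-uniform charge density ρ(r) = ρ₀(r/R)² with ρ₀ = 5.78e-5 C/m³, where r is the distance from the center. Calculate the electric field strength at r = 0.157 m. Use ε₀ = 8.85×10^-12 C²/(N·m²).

Symmetry ⇒ E = E(r) r̂. Gaussian sphere of radius r = 0.157 m (r < R).
Q_enc = ∫₀^r ρ(r')·4πr'² dr' = (4πρ₀/R²) ∫₀^r r'^4 dr' = 4πρ₀ r^5/(5·R²) = 1.767e-7 C.
Gauss's law: E·4πr² = Q_enc/ε₀.
E = |Q_enc|/(4πε₀r²) = (1.767e-7)/(4π·8.85×10^-12·(0.157)²) = 6.45×10^4 N/C.

|E| ≈ 6.45e4 V/m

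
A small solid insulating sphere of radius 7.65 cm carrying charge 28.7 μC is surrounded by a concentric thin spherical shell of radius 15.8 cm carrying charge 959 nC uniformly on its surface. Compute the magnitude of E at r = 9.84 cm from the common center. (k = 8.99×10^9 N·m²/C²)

Take a concentric spherical Gaussian surface of radius r = 9.84 cm (between the bodies, 7.65 cm < r < 15.8 cm).
Only the inner charge is enclosed; the outer shell contributes nothing inside itself. Q_enc = 28.7 μC = 2.87e-5 C.
Applying ∮E·dA = Q_enc/ε₀ with Φ = E(4πr²):
E = k|Q_enc|/r² = (8.99×10^9)(2.87×10^-5)/(0.0984)² = 2.66e7 N/C.

E ≈ 2.66×10^7 V/m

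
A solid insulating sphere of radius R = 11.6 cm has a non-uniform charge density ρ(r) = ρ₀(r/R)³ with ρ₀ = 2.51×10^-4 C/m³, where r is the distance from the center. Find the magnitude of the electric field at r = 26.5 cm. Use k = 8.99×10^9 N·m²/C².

|E| = 1.05×10^5 N/C

Take a concentric spherical Gaussian surface of radius r = 26.5 cm (r > R, all charge enclosed).
Q_enc = 4π ∫₀^R ρ₀(r'/R)^3 r'² dr' = 4πρ₀R³/6 = 8.206e-7 C.
By Gauss's law, ∮E·dA = E·4πr² = Q_enc/ε₀.
E = k|Q_enc|/r² = (8.99×10^9)(8.206×10^-7)/(0.265)² = 1.05×10^5 N/C.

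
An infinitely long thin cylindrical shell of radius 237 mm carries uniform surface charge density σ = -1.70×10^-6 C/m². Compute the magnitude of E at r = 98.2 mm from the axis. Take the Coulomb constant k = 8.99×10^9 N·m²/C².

Choose a coaxial cylinder of radius r = 98.2 mm (arbitrary length L) as the Gaussian surface (r < 237 mm, inside the shell).
All the surface charge lies outside this cylinder: Q_enc = 0, hence E = 0.

E = 0 (no enclosed charge)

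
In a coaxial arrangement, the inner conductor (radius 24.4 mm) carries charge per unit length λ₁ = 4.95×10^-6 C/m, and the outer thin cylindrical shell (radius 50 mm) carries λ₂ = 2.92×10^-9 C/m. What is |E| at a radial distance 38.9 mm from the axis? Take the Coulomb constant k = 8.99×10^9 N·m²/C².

|E| = 2.29×10^6 V/m

Take a coaxial cylindrical Gaussian surface of radius r = 38.9 mm and length L (between the conductors, 24.4 mm < r < 50 mm).
Only the inner wire is enclosed; the outer shell contributes nothing inside itself. λ_enc = λ₁ = 4.95e-6 C/m.
Gauss's law: E·2πrL = λ_enc L/ε₀.
E = 2k|λ_enc|/r = 2(8.99×10^9)(4.95×10^-6)/(0.0389) = 2.29×10^6 N/C.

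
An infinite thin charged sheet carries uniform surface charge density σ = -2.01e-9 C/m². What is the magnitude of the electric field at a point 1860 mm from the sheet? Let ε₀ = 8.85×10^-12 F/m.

E ≈ 114 N/C

Choose a cylindrical pillbox piercing the sheet, end faces (area A) parallel to it.
Only the two end caps contribute flux: Φ = 2EA. With Q_enc = σA, Gauss's law gives E = |σ|/(2ε₀).
E = |σ|/(2ε₀) = (2.01e-9)/(2·8.85×10^-12) = 114 N/C.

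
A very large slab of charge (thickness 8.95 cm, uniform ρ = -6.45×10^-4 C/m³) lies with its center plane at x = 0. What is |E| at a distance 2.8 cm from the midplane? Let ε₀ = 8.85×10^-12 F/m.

|E| ≈ 2.04e6 V/m

By symmetry E is perpendicular to the slab. A Gaussian pillbox from −2.8 cm to +2.8 cm (face area A) lies entirely within the slab.
Q_enc = ρ·(2x)·A and flux = 2EA, so 2EA = 2ρxA/ε₀ ⇒ E = |ρ|x/ε₀.
E = (6.45×10^-4)(0.028)/(8.85×10^-12) = 2.04e6 N/C.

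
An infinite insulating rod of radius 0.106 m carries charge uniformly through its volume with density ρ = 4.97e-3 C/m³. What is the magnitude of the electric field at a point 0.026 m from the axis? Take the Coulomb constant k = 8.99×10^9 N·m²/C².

E ≈ 7.30e6 N/C

Choose a coaxial cylinder of radius r = 0.026 m (arbitrary length L) as the Gaussian surface (r < R).
Enclosed charge per unit length: λ_enc = ρ·πr² = (4.97×10^-3)π(0.026)² = 1.055×10^-5 C/m.
Gauss's law: E·2πrL = λ_enc L/ε₀.
E = 2k|λ_enc|/r = 2(8.99×10^9)(1.055×10^-5)/(0.026) = 7.30×10^6 N/C.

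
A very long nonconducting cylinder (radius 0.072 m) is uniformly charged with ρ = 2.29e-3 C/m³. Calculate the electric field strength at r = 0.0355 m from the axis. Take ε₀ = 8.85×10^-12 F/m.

Coaxial Gaussian cylinder, radius r = 0.0355 m, length L (r < R).
Enclosed charge per unit length: λ_enc = ρ·πr² = (2.29×10^-3)π(0.0355)² = 9.067×10^-6 C/m.
Since E is radial and uniform over the curved surface, Φ = E·2πrL = Q_enc/ε₀ = λ_enc L/ε₀.
E = |λ_enc|/(2πε₀r) = (9.067e-6)/(2π·8.85×10^-12·0.0355) = 4.59e6 N/C.

|E| = 4.59×10^6 V/m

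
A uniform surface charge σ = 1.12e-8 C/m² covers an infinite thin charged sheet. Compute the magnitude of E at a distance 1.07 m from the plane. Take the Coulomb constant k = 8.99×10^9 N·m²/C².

E = 633 N/C

The symmetry is planar: E is normal to the sheet and the same magnitude on both sides. Take a pillbox straddling the sheet with end-cap area A.
Flux Φ = 2EA and Q_enc = σA, so 2EA = σA/ε₀ ⇒ E = |σ|/(2ε₀), independent of distance.
E = 2πk|σ| = 2π(8.99×10^9)(1.12×10^-8) = 633 N/C.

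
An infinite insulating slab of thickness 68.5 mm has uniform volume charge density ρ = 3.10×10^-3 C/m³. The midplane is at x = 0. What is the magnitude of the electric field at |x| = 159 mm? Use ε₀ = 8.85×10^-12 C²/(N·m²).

1.20×10^7 V/m

The point |x| = 159 mm lies outside the slab (half-thickness 0.03425 m). A symmetric pillbox spanning the full slab encloses Q_enc = ρ·d·A.
Flux = 2EA ⇒ E = |ρ|d/(2ε₀), independent of distance outside.
E = (3.10×10^-3)(0.0685)/(2·8.85×10^-12) = 1.20e7 N/C.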